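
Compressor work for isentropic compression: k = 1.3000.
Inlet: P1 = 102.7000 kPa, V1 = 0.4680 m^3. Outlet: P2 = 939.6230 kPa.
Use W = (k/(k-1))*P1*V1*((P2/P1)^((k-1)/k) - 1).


(k-1)/k = 0.2308
(P2/P1)^exp = 1.6667
W = 4.3333 * 102.7000 * 0.4680 * (1.6667 - 1) = 138.8575 kJ

138.8575 kJ


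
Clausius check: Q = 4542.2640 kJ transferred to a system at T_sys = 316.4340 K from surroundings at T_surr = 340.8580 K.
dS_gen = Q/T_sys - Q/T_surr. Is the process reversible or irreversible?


dS_sys = 4542.2640/316.4340 = 14.3545 kJ/K
dS_surr = -4542.2640/340.8580 = -13.3260 kJ/K
dS_gen = 14.3545 - 13.3260 = 1.0286 kJ/K (irreversible)

dS_gen = 1.0286 kJ/K, irreversible


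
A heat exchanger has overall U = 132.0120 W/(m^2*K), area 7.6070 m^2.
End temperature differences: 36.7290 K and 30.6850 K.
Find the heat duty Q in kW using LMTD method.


LMTD = 33.6165 K
Q = 132.0120 * 7.6070 * 33.6165 = 33758.1962 W = 33.7582 kW

33.7582 kW


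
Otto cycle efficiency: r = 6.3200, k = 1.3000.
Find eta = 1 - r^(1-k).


r^(k-1) = 1.7387
eta = 1 - 1/1.7387 = 0.4248 = 42.4845%

42.4845%


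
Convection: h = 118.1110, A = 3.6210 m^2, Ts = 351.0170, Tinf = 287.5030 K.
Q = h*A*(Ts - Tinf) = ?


dT = 63.5140 K
Q = 118.1110 * 3.6210 * 63.5140 = 27163.6631 W

27163.6631 W


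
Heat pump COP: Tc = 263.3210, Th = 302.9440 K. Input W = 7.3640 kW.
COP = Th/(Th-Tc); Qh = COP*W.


COP = 302.9440 / 39.6230 = 7.6457
Qh = 7.6457 * 7.3640 = 56.3026 kW

COP = 7.6457, Qh = 56.3026 kW


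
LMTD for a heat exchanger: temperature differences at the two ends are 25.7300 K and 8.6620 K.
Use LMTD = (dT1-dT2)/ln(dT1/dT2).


dT1/dT2 = 2.9704
ln(dT1/dT2) = 1.0887
LMTD = 17.0680 / 1.0887 = 15.6772 K

15.6772 K


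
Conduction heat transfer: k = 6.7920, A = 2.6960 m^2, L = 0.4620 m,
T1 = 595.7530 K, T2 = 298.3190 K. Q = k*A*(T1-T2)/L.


dT = 297.4340 K
Q = 6.7920 * 2.6960 * 297.4340 / 0.4620 = 11788.7077 W

11788.7077 W


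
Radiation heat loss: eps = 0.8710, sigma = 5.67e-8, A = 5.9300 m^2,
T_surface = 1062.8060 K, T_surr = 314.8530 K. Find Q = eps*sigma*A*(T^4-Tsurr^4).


T^4 = 1.2759e+12
Tsurr^4 = 9.8272e+09
Q = 0.8710 * 5.67e-8 * 5.9300 * 1.2661e+12 = 370777.9693 W

370777.9693 W


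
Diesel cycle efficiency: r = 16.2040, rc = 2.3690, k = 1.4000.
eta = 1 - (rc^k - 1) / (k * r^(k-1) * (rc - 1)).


r^(k-1) = 3.0468
rc^k = 3.3450
eta = 0.5984 = 59.8436%

59.8436%


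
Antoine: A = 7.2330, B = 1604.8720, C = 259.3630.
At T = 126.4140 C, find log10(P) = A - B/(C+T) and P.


C+T = 385.7770
B/(C+T) = 4.1601
log10(P) = 7.2330 - 4.1601 = 3.0729
P = 10^3.0729 = 1182.7614 mmHg

1182.7614 mmHg


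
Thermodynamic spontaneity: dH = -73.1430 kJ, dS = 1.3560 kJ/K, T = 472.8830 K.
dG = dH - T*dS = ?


T*dS = 472.8830 * 1.3560 = 641.2293 kJ
dG = -73.1430 - 641.2293 = -714.3723 kJ (spontaneous)

dG = -714.3723 kJ, spontaneous


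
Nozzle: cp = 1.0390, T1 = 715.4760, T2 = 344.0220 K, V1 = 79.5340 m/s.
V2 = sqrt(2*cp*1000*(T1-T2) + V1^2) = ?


dT = 371.4540 K
2*cp*1000*dT = 771881.4120
V1^2 = 6325.6572
V2 = sqrt(778207.0692) = 882.1605 m/s

882.1605 m/s


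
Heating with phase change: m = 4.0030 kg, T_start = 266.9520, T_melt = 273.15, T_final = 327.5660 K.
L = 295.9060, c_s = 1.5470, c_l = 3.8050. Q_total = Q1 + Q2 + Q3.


Q1 (sensible, solid) = 4.0030 * 1.5470 * 6.1980 = 38.3820 kJ
Q2 (latent) = 4.0030 * 295.9060 = 1184.5117 kJ
Q3 (sensible, liquid) = 4.0030 * 3.8050 * 54.4160 = 828.8327 kJ
Q_total = 2051.7264 kJ

2051.7264 kJ


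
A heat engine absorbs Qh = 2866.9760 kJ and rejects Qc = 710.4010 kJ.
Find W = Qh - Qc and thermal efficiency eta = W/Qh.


W = 2866.9760 - 710.4010 = 2156.5750 kJ
eta = 2156.5750 / 2866.9760 = 0.7522 = 75.2212%

W = 2156.5750 kJ, eta = 75.2212%


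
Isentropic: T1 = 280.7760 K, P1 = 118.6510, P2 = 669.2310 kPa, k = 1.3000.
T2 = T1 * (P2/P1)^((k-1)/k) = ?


(k-1)/k = 0.2308
(P2/P1)^exp = 1.4907
T2 = 280.7760 * 1.4907 = 418.5410 K

418.5410 K


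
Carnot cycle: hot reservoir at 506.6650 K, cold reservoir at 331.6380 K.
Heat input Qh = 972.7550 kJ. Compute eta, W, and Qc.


eta = 1 - 331.6380/506.6650 = 0.3454
W = 0.3454 * 972.7550 = 336.0374 kJ
Qc = 972.7550 - 336.0374 = 636.7176 kJ

eta = 34.5449%, W = 336.0374 kJ, Qc = 636.7176 kJ


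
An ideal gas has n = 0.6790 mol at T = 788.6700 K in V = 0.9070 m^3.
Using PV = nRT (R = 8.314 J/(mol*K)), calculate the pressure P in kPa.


P = nRT/V = 0.6790 * 8.314 * 788.6700 / 0.9070
= 4452.2046 / 0.9070 = 4908.7151 Pa = 4.9087 kPa

4.9087 kPa


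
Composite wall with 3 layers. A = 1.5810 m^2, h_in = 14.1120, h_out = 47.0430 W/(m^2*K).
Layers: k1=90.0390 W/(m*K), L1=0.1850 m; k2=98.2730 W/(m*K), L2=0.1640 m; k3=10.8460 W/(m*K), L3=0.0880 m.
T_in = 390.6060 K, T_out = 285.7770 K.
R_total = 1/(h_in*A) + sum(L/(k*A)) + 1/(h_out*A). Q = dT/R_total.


R_conv_in = 1/(14.1120*1.5810) = 0.0448
R_1 = 0.1850/(90.0390*1.5810) = 0.0013
R_2 = 0.1640/(98.2730*1.5810) = 0.0011
R_3 = 0.0880/(10.8460*1.5810) = 0.0051
R_conv_out = 1/(47.0430*1.5810) = 0.0134
R_total = 0.0658 K/W
Q = 104.8290 / 0.0658 = 1594.2784 W

R_total = 0.0658 K/W, Q = 1594.2784 W


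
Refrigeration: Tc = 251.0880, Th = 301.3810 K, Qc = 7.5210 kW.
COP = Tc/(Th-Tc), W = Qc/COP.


COP = 251.0880 / 50.2930 = 4.9925
W = 7.5210 / 4.9925 = 1.5065 kW

COP = 4.9925, W = 1.5065 kW


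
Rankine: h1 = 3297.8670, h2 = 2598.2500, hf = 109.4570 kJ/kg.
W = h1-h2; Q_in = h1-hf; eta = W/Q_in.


W = 699.6170 kJ/kg
Q_in = 3188.4100 kJ/kg
eta = 0.2194 = 21.9425%

eta = 21.9425%


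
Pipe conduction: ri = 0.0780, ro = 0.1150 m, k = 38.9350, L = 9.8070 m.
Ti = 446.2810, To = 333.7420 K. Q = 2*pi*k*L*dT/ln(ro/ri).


dT = 112.5390 K
ln(ro/ri) = 0.3882
Q = 2*pi*38.9350*9.8070*112.5390 / 0.3882 = 695468.8387 W

695468.8387 W


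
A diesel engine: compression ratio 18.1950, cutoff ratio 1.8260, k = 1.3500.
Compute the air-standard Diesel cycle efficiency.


r^(k-1) = 2.7605
rc^k = 2.2544
eta = 0.5925 = 59.2498%

59.2498%


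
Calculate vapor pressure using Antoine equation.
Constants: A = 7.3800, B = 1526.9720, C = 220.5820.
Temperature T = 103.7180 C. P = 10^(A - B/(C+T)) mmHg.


C+T = 324.3000
B/(C+T) = 4.7085
log10(P) = 7.3800 - 4.7085 = 2.6715
P = 10^2.6715 = 469.3353 mmHg

469.3353 mmHg


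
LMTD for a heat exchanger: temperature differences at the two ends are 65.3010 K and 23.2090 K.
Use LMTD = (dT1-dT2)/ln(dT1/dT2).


dT1/dT2 = 2.8136
ln(dT1/dT2) = 1.0345
LMTD = 42.0920 / 1.0345 = 40.6895 K

40.6895 K


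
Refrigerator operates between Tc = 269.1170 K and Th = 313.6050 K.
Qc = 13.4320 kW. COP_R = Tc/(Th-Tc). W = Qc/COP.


COP = 269.1170 / 44.4880 = 6.0492
W = 13.4320 / 6.0492 = 2.2205 kW

COP = 6.0492, W = 2.2205 kW


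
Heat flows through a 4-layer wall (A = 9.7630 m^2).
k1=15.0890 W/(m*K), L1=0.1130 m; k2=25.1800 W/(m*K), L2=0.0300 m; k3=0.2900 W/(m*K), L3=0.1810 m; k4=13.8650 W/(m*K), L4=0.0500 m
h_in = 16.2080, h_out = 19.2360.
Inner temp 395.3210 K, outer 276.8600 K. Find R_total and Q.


R_conv_in = 1/(16.2080*9.7630) = 0.0063
R_1 = 0.1130/(15.0890*9.7630) = 0.0008
R_2 = 0.0300/(25.1800*9.7630) = 0.0001
R_3 = 0.1810/(0.2900*9.7630) = 0.0639
R_4 = 0.0500/(13.8650*9.7630) = 0.0004
R_conv_out = 1/(19.2360*9.7630) = 0.0053
R_total = 0.0768 K/W
Q = 118.4610 / 0.0768 = 1541.8238 W

R_total = 0.0768 K/W, Q = 1541.8238 W


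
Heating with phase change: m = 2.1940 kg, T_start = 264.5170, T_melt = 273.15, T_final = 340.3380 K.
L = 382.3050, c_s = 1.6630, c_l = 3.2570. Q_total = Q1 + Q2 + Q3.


Q1 (sensible, solid) = 2.1940 * 1.6630 * 8.6330 = 31.4986 kJ
Q2 (latent) = 2.1940 * 382.3050 = 838.7772 kJ
Q3 (sensible, liquid) = 2.1940 * 3.2570 * 67.1880 = 480.1159 kJ
Q_total = 1350.3916 kJ

1350.3916 kJ


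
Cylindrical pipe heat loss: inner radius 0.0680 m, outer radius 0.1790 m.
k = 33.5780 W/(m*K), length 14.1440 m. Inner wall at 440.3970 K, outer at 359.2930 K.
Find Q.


dT = 81.1040 K
ln(ro/ri) = 0.9679
Q = 2*pi*33.5780*14.1440*81.1040 / 0.9679 = 250050.9743 W

250050.9743 W


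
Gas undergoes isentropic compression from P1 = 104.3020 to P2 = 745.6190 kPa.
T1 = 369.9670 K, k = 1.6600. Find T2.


(k-1)/k = 0.3976
(P2/P1)^exp = 2.1859
T2 = 369.9670 * 2.1859 = 808.7129 K

808.7129 K


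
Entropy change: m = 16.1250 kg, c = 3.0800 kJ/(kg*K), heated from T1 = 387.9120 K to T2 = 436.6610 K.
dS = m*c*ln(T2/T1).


T2/T1 = 1.1257
ln(T2/T1) = 0.1184
dS = 16.1250 * 3.0800 * 0.1184 = 5.8793 kJ/K

5.8793 kJ/K


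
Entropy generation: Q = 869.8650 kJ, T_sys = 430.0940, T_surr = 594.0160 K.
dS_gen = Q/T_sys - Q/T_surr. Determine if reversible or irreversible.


dS_sys = 869.8650/430.0940 = 2.0225 kJ/K
dS_surr = -869.8650/594.0160 = -1.4644 kJ/K
dS_gen = 2.0225 - 1.4644 = 0.5581 kJ/K (irreversible)

dS_gen = 0.5581 kJ/K, irreversible


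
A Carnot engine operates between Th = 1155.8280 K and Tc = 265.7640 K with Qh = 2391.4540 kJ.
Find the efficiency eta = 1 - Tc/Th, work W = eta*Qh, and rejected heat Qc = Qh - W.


eta = 1 - 265.7640/1155.8280 = 0.7701
W = 0.7701 * 2391.4540 = 1841.5777 kJ
Qc = 2391.4540 - 1841.5777 = 549.8763 kJ

eta = 77.0066%, W = 1841.5777 kJ, Qc = 549.8763 kJ


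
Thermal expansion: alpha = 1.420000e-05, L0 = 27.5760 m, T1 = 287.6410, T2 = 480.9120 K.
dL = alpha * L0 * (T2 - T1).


dT = 193.2710 K
dL = 1.420000e-05 * 27.5760 * 193.2710 = 0.075681 m
L_final = 27.651681 m

dL = 0.075681 m


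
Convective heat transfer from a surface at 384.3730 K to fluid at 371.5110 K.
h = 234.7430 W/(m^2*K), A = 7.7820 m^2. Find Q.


dT = 12.8620 K
Q = 234.7430 * 7.7820 * 12.8620 = 23495.9161 W

23495.9161 W


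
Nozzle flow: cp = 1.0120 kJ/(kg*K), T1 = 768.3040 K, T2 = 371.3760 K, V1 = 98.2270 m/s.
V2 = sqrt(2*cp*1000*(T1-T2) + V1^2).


dT = 396.9280 K
2*cp*1000*dT = 803382.2720
V1^2 = 9648.5435
V2 = sqrt(813030.8155) = 901.6822 m/s

901.6822 m/s


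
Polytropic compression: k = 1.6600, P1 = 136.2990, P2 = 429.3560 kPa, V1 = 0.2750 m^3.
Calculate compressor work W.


(k-1)/k = 0.3976
(P2/P1)^exp = 1.5781
W = 2.5152 * 136.2990 * 0.2750 * (1.5781 - 1) = 54.4977 kJ

54.4977 kJ


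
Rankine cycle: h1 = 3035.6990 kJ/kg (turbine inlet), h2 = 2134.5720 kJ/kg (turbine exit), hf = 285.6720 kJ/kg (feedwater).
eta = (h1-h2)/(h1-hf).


W = 901.1270 kJ/kg
Q_in = 2750.0270 kJ/kg
eta = 0.3277 = 32.7679%

eta = 32.7679%


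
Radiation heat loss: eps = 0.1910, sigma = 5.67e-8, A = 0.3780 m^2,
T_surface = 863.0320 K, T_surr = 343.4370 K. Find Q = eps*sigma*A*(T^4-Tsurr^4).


T^4 = 5.5476e+11
Tsurr^4 = 1.3912e+10
Q = 0.1910 * 5.67e-8 * 0.3780 * 5.4085e+11 = 2214.0428 W

2214.0428 W


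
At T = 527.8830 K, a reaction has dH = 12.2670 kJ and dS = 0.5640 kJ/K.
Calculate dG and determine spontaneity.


T*dS = 527.8830 * 0.5640 = 297.7260 kJ
dG = 12.2670 - 297.7260 = -285.4590 kJ (spontaneous)

dG = -285.4590 kJ, spontaneous


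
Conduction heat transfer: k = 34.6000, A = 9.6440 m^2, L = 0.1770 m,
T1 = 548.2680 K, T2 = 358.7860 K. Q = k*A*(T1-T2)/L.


dT = 189.4820 K
Q = 34.6000 * 9.6440 * 189.4820 / 0.1770 = 357213.6074 W

357213.6074 W


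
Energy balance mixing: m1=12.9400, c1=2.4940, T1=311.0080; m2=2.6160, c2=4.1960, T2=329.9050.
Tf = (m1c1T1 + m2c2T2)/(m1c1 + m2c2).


num = 13658.2422
den = 43.2491
Tf = 315.8041 K

315.8041 K


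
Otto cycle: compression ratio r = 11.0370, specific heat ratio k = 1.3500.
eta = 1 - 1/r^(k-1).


r^(k-1) = 2.3174
eta = 1 - 1/2.3174 = 0.5685 = 56.8479%

56.8479%


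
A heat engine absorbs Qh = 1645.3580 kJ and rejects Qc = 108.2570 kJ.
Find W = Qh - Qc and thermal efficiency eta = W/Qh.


W = 1645.3580 - 108.2570 = 1537.1010 kJ
eta = 1537.1010 / 1645.3580 = 0.9342 = 93.4205%

W = 1537.1010 kJ, eta = 93.4205%


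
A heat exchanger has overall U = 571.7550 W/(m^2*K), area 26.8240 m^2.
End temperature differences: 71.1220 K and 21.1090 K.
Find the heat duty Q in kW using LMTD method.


LMTD = 41.1732 K
Q = 571.7550 * 26.8240 * 41.1732 = 631463.6846 W = 631.4637 kW

631.4637 kW


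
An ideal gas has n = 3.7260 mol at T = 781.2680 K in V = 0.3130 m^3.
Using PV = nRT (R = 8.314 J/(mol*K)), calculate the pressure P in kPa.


P = nRT/V = 3.7260 * 8.314 * 781.2680 / 0.3130
= 24202.0920 / 0.3130 = 77322.9776 Pa = 77.3230 kPa

77.3230 kPa


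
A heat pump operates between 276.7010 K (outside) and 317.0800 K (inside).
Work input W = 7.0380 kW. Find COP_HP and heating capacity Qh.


COP = 317.0800 / 40.3790 = 7.8526
Qh = 7.8526 * 7.0380 = 55.2666 kW

COP = 7.8526, Qh = 55.2666 kW


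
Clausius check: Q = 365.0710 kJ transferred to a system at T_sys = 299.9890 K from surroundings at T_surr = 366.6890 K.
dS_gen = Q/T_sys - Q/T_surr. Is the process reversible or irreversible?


dS_sys = 365.0710/299.9890 = 1.2169 kJ/K
dS_surr = -365.0710/366.6890 = -0.9956 kJ/K
dS_gen = 1.2169 - 0.9956 = 0.2214 kJ/K (irreversible)

dS_gen = 0.2214 kJ/K, irreversible


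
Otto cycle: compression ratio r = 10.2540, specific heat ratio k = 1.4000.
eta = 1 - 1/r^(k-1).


r^(k-1) = 2.5372
eta = 1 - 1/2.5372 = 0.6059 = 60.5867%

60.5867%


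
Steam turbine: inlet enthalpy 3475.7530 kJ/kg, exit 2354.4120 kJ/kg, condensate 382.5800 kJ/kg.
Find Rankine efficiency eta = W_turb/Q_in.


W = 1121.3410 kJ/kg
Q_in = 3093.1730 kJ/kg
eta = 0.3625 = 36.2521%

eta = 36.2521%


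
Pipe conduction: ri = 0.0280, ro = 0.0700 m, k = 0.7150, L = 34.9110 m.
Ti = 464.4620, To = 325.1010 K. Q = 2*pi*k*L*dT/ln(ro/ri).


dT = 139.3610 K
ln(ro/ri) = 0.9163
Q = 2*pi*0.7150*34.9110*139.3610 / 0.9163 = 23853.7223 W

23853.7223 W


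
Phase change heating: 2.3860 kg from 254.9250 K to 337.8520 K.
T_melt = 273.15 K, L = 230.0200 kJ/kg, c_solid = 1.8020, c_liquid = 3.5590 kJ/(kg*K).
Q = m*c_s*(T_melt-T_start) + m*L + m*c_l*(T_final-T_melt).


Q1 (sensible, solid) = 2.3860 * 1.8020 * 18.2250 = 78.3597 kJ
Q2 (latent) = 2.3860 * 230.0200 = 548.8277 kJ
Q3 (sensible, liquid) = 2.3860 * 3.5590 * 64.7020 = 549.4348 kJ
Q_total = 1176.6222 kJ

1176.6222 kJ


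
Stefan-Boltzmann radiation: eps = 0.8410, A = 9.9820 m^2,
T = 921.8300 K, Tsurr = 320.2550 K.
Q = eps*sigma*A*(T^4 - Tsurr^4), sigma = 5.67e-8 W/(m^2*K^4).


T^4 = 7.2211e+11
Tsurr^4 = 1.0519e+10
Q = 0.8410 * 5.67e-8 * 9.9820 * 7.1159e+11 = 338709.1444 W

338709.1444 W


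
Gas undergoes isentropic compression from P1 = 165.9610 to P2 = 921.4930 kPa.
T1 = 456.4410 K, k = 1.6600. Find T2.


(k-1)/k = 0.3976
(P2/P1)^exp = 1.9770
T2 = 456.4410 * 1.9770 = 902.3709 K

902.3709 K


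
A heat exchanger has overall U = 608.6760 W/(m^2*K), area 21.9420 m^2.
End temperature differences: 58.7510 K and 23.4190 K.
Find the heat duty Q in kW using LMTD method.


LMTD = 38.4143 K
Q = 608.6760 * 21.9420 * 38.4143 = 513045.4598 W = 513.0455 kW

513.0455 kW


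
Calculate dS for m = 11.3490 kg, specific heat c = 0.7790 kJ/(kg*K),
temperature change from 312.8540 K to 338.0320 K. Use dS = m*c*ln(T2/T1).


T2/T1 = 1.0805
ln(T2/T1) = 0.0774
dS = 11.3490 * 0.7790 * 0.0774 = 0.6843 kJ/K

0.6843 kJ/K


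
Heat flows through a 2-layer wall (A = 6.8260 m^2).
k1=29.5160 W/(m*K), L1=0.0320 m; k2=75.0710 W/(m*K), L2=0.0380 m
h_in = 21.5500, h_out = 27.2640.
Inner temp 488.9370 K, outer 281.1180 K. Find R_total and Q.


R_conv_in = 1/(21.5500*6.8260) = 0.0068
R_1 = 0.0320/(29.5160*6.8260) = 0.0002
R_2 = 0.0380/(75.0710*6.8260) = 7.4156e-05
R_conv_out = 1/(27.2640*6.8260) = 0.0054
R_total = 0.0124 K/W
Q = 207.8190 / 0.0124 = 16753.6466 W

R_total = 0.0124 K/W, Q = 16753.6466 W


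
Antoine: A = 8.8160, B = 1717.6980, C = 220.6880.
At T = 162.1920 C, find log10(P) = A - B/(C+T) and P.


C+T = 382.8800
B/(C+T) = 4.4863
log10(P) = 8.8160 - 4.4863 = 4.3297
P = 10^4.3297 = 21366.9832 mmHg

21366.9832 mmHg


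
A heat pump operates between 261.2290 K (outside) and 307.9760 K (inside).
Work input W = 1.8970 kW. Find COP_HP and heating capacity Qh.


COP = 307.9760 / 46.7470 = 6.5881
Qh = 6.5881 * 1.8970 = 12.4977 kW

COP = 6.5881, Qh = 12.4977 kW


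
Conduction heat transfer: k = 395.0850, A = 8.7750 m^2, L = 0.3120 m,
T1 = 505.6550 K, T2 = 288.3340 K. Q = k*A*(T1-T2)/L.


dT = 217.3210 K
Q = 395.0850 * 8.7750 * 217.3210 / 0.3120 = 2414820.0174 W

2414820.0174 W


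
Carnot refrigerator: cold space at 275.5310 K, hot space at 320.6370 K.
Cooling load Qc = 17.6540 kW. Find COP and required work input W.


COP = 275.5310 / 45.1060 = 6.1085
W = 17.6540 / 6.1085 = 2.8901 kW

COP = 6.1085, W = 2.8901 kW


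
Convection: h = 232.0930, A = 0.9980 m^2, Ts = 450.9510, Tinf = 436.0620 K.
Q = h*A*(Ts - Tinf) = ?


dT = 14.8890 K
Q = 232.0930 * 0.9980 * 14.8890 = 3448.7214 W

3448.7214 W


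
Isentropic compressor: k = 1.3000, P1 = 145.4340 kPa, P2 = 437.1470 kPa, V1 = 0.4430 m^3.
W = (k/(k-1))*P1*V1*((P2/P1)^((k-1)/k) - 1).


(k-1)/k = 0.2308
(P2/P1)^exp = 1.2891
W = 4.3333 * 145.4340 * 0.4430 * (1.2891 - 1) = 80.7224 kJ

80.7224 kJ


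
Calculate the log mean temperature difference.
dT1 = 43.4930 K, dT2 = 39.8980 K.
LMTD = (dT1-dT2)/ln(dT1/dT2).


dT1/dT2 = 1.0901
ln(dT1/dT2) = 0.0863
LMTD = 3.5950 / 0.0863 = 41.6697 K

41.6697 K


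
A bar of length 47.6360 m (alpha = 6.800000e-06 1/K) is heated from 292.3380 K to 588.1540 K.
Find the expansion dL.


dT = 295.8160 K
dL = 6.800000e-06 * 47.6360 * 295.8160 = 0.095822 m
L_final = 47.731822 m

dL = 0.095822 m


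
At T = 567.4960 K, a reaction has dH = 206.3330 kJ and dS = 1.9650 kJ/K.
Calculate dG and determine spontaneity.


T*dS = 567.4960 * 1.9650 = 1115.1296 kJ
dG = 206.3330 - 1115.1296 = -908.7966 kJ (spontaneous)

dG = -908.7966 kJ, spontaneous


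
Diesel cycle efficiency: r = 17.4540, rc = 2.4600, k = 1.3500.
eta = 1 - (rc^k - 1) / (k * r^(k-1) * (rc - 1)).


r^(k-1) = 2.7206
rc^k = 3.3710
eta = 0.5578 = 55.7832%

55.7832%


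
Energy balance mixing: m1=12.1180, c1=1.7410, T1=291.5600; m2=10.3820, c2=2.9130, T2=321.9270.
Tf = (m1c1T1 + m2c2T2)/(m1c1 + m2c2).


num = 15887.1320
den = 51.3402
Tf = 309.4482 K

309.4482 K


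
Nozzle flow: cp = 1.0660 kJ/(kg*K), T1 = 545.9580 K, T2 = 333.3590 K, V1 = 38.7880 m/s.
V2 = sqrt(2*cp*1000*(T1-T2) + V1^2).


dT = 212.5990 K
2*cp*1000*dT = 453261.0680
V1^2 = 1504.5089
V2 = sqrt(454765.5769) = 674.3631 m/s

674.3631 m/s


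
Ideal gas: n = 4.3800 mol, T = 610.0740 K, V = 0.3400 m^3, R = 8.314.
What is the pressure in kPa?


P = nRT/V = 4.3800 * 8.314 * 610.0740 / 0.3400
= 22216.0399 / 0.3400 = 65341.2939 Pa = 65.3413 kPa

65.3413 kPa


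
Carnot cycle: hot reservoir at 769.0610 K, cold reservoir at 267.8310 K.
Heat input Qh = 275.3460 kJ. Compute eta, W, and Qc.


eta = 1 - 267.8310/769.0610 = 0.6517
W = 0.6517 * 275.3460 = 179.4548 kJ
Qc = 275.3460 - 179.4548 = 95.8912 kJ

eta = 65.1743%, W = 179.4548 kJ, Qc = 95.8912 kJ


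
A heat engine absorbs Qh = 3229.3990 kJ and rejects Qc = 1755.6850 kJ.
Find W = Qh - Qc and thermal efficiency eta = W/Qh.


W = 3229.3990 - 1755.6850 = 1473.7140 kJ
eta = 1473.7140 / 3229.3990 = 0.4563 = 45.6343%

W = 1473.7140 kJ, eta = 45.6343%


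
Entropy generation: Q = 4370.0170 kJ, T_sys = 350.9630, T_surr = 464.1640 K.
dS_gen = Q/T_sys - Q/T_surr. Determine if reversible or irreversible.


dS_sys = 4370.0170/350.9630 = 12.4515 kJ/K
dS_surr = -4370.0170/464.1640 = -9.4148 kJ/K
dS_gen = 12.4515 - 9.4148 = 3.0367 kJ/K (irreversible)

dS_gen = 3.0367 kJ/K, irreversible


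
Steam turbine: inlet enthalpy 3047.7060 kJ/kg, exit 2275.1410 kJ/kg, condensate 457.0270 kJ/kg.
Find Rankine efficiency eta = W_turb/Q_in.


W = 772.5650 kJ/kg
Q_in = 2590.6790 kJ/kg
eta = 0.2982 = 29.8209%

eta = 29.8209%


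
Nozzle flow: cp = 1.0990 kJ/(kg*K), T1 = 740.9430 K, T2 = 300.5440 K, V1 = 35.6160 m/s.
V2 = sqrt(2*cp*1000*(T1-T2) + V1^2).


dT = 440.3990 K
2*cp*1000*dT = 967997.0020
V1^2 = 1268.4995
V2 = sqrt(969265.5015) = 984.5128 m/s

984.5128 m/s


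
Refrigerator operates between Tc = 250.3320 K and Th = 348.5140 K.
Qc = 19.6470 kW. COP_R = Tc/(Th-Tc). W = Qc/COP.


COP = 250.3320 / 98.1820 = 2.5497
W = 19.6470 / 2.5497 = 7.7057 kW

COP = 2.5497, W = 7.7057 kW


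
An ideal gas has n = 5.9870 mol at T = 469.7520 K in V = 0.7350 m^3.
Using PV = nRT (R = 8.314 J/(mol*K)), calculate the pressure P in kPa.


P = nRT/V = 5.9870 * 8.314 * 469.7520 / 0.7350
= 23382.3370 / 0.7350 = 31812.7034 Pa = 31.8127 kPa

31.8127 kPa


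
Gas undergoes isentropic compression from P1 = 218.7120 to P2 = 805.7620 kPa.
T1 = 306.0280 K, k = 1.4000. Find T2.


(k-1)/k = 0.2857
(P2/P1)^exp = 1.4515
T2 = 306.0280 * 1.4515 = 444.1922 K

444.1922 K


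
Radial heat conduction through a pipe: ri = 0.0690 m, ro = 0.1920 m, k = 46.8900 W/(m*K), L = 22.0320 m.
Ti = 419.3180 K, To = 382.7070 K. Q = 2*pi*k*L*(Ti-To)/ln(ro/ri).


dT = 36.6110 K
ln(ro/ri) = 1.0234
Q = 2*pi*46.8900*22.0320*36.6110 / 1.0234 = 232212.1434 W

232212.1434 W


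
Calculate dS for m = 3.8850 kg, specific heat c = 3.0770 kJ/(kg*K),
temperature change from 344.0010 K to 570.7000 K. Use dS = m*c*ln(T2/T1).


T2/T1 = 1.6590
ln(T2/T1) = 0.5062
dS = 3.8850 * 3.0770 * 0.5062 = 6.0514 kJ/K

6.0514 kJ/K


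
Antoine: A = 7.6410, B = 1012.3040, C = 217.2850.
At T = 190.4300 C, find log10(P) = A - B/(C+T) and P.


C+T = 407.7150
B/(C+T) = 2.4829
log10(P) = 7.6410 - 2.4829 = 5.1581
P = 10^5.1581 = 143922.3979 mmHg

143922.3979 mmHg


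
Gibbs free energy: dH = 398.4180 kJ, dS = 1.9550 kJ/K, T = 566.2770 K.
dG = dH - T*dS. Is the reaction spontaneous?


T*dS = 566.2770 * 1.9550 = 1107.0715 kJ
dG = 398.4180 - 1107.0715 = -708.6535 kJ (spontaneous)

dG = -708.6535 kJ, spontaneous


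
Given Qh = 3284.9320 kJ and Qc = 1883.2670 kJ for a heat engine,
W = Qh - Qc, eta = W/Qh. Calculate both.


W = 3284.9320 - 1883.2670 = 1401.6650 kJ
eta = 1401.6650 / 3284.9320 = 0.4267 = 42.6695%

W = 1401.6650 kJ, eta = 42.6695%


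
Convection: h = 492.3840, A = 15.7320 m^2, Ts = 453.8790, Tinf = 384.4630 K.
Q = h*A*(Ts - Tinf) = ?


dT = 69.4160 K
Q = 492.3840 * 15.7320 * 69.4160 = 537709.1841 W

537709.1841 W


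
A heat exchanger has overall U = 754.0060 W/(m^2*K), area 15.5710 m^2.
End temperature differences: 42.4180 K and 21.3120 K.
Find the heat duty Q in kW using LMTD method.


LMTD = 30.6638 K
Q = 754.0060 * 15.5710 * 30.6638 = 360012.7564 W = 360.0128 kW

360.0128 kW


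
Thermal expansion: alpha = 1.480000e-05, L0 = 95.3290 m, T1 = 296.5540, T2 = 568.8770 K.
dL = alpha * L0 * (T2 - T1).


dT = 272.3230 K
dL = 1.480000e-05 * 95.3290 * 272.3230 = 0.384212 m
L_final = 95.713212 m

dL = 0.384212 m


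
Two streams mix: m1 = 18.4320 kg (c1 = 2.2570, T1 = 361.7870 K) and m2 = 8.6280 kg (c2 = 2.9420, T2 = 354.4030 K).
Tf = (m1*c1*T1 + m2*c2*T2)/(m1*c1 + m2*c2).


num = 24046.7252
den = 66.9846
Tf = 358.9889 K

358.9889 K


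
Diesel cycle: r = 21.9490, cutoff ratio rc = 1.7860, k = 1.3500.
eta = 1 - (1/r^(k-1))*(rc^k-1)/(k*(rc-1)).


r^(k-1) = 2.9478
rc^k = 2.1880
eta = 0.6202 = 62.0203%

62.0203%


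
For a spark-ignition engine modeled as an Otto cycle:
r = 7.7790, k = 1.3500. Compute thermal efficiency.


r^(k-1) = 2.0503
eta = 1 - 1/2.0503 = 0.5123 = 51.2273%

51.2273%


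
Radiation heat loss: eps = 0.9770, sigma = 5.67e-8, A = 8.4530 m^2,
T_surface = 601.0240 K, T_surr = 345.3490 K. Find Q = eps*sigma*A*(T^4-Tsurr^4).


T^4 = 1.3049e+11
Tsurr^4 = 1.4224e+10
Q = 0.9770 * 5.67e-8 * 8.4530 * 1.1626e+11 = 54441.3236 W

54441.3236 W


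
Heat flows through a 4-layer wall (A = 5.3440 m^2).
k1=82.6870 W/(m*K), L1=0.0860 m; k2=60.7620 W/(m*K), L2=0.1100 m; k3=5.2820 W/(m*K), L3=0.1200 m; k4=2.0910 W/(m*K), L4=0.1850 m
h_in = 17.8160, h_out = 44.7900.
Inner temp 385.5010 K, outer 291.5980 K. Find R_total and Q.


R_conv_in = 1/(17.8160*5.3440) = 0.0105
R_1 = 0.0860/(82.6870*5.3440) = 0.0002
R_2 = 0.1100/(60.7620*5.3440) = 0.0003
R_3 = 0.1200/(5.2820*5.3440) = 0.0043
R_4 = 0.1850/(2.0910*5.3440) = 0.0166
R_conv_out = 1/(44.7900*5.3440) = 0.0042
R_total = 0.0360 K/W
Q = 93.9030 / 0.0360 = 2606.8553 W

R_total = 0.0360 K/W, Q = 2606.8553 W


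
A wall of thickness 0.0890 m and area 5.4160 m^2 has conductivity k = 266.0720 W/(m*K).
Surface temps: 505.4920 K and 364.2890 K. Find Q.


dT = 141.2030 K
Q = 266.0720 * 5.4160 * 141.2030 / 0.0890 = 2286292.2647 W

2286292.2647 W


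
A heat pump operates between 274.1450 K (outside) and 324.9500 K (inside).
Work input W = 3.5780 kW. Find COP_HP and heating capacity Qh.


COP = 324.9500 / 50.8050 = 6.3960
Qh = 6.3960 * 3.5780 = 22.8850 kW

COP = 6.3960, Qh = 22.8850 kW


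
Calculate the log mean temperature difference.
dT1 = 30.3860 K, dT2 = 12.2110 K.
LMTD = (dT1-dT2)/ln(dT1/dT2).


dT1/dT2 = 2.4884
ln(dT1/dT2) = 0.9116
LMTD = 18.1750 / 0.9116 = 19.9365 K

19.9365 K


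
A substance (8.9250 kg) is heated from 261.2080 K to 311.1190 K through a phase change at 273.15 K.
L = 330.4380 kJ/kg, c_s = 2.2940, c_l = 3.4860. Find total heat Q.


Q1 (sensible, solid) = 8.9250 * 2.2940 * 11.9420 = 244.4999 kJ
Q2 (latent) = 8.9250 * 330.4380 = 2949.1591 kJ
Q3 (sensible, liquid) = 8.9250 * 3.4860 * 37.9690 = 1181.3124 kJ
Q_total = 4374.9715 kJ

4374.9715 kJ


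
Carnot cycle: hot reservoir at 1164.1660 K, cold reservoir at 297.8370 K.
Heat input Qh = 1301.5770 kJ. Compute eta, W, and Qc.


eta = 1 - 297.8370/1164.1660 = 0.7442
W = 0.7442 * 1301.5770 = 968.5852 kJ
Qc = 1301.5770 - 968.5852 = 332.9918 kJ

eta = 74.4163%, W = 968.5852 kJ, Qc = 332.9918 kJ


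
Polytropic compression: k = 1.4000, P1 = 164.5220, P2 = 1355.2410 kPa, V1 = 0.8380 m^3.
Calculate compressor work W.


(k-1)/k = 0.2857
(P2/P1)^exp = 1.8266
W = 3.5000 * 164.5220 * 0.8380 * (1.8266 - 1) = 398.8935 kJ

398.8935 kJ


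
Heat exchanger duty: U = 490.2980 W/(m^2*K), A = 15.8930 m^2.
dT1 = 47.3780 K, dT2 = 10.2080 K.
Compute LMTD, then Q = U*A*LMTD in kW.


LMTD = 24.2152 K
Q = 490.2980 * 15.8930 * 24.2152 = 188692.2547 W = 188.6923 kW

188.6923 kW


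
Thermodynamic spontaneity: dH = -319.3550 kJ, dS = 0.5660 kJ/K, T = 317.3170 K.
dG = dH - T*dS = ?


T*dS = 317.3170 * 0.5660 = 179.6014 kJ
dG = -319.3550 - 179.6014 = -498.9564 kJ (spontaneous)

dG = -498.9564 kJ, spontaneous


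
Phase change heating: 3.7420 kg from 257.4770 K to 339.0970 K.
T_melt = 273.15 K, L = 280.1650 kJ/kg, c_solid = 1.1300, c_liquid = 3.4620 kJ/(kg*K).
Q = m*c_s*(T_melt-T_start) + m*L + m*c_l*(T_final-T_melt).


Q1 (sensible, solid) = 3.7420 * 1.1300 * 15.6730 = 66.2727 kJ
Q2 (latent) = 3.7420 * 280.1650 = 1048.3774 kJ
Q3 (sensible, liquid) = 3.7420 * 3.4620 * 65.9470 = 854.3305 kJ
Q_total = 1968.9805 kJ

1968.9805 kJ


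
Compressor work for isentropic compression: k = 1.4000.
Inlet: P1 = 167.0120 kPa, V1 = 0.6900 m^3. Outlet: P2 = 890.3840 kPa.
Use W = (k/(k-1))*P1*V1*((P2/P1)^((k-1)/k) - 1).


(k-1)/k = 0.2857
(P2/P1)^exp = 1.6131
W = 3.5000 * 167.0120 * 0.6900 * (1.6131 - 1) = 247.2905 kJ

247.2905 kJ


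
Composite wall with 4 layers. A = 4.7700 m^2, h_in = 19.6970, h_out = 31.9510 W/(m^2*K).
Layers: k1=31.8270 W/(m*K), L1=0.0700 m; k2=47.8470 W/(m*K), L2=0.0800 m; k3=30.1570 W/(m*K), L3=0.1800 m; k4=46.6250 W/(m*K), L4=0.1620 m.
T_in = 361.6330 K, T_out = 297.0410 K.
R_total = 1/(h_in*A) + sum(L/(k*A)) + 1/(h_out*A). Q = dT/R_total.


R_conv_in = 1/(19.6970*4.7700) = 0.0106
R_1 = 0.0700/(31.8270*4.7700) = 0.0005
R_2 = 0.0800/(47.8470*4.7700) = 0.0004
R_3 = 0.1800/(30.1570*4.7700) = 0.0013
R_4 = 0.1620/(46.6250*4.7700) = 0.0007
R_conv_out = 1/(31.9510*4.7700) = 0.0066
R_total = 0.0200 K/W
Q = 64.5920 / 0.0200 = 3230.2177 W

R_total = 0.0200 K/W, Q = 3230.2177 W


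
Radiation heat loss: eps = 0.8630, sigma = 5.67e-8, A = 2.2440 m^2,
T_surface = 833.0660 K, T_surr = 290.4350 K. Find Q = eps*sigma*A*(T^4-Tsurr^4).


T^4 = 4.8163e+11
Tsurr^4 = 7.1153e+09
Q = 0.8630 * 5.67e-8 * 2.2440 * 4.7452e+11 = 52103.9334 W

52103.9334 W


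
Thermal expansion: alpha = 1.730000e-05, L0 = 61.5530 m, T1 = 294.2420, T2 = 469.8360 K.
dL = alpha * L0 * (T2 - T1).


dT = 175.5940 K
dL = 1.730000e-05 * 61.5530 * 175.5940 = 0.186984 m
L_final = 61.739984 m

dL = 0.186984 m


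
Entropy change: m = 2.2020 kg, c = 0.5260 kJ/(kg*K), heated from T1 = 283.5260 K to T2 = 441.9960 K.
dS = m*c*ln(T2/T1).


T2/T1 = 1.5589
ln(T2/T1) = 0.4440
dS = 2.2020 * 0.5260 * 0.4440 = 0.5143 kJ/K

0.5143 kJ/K


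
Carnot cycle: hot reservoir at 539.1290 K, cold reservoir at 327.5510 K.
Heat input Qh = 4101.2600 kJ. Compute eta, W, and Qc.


eta = 1 - 327.5510/539.1290 = 0.3924
W = 0.3924 * 4101.2600 = 1609.5153 kJ
Qc = 4101.2600 - 1609.5153 = 2491.7447 kJ

eta = 39.2444%, W = 1609.5153 kJ, Qc = 2491.7447 kJ


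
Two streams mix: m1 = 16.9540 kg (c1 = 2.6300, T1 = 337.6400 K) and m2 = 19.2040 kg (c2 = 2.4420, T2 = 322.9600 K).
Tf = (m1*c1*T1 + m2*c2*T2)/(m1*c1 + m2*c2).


num = 30200.6231
den = 91.4852
Tf = 330.1149 K

330.1149 K


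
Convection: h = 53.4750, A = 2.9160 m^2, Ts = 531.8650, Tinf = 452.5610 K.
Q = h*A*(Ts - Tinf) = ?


dT = 79.3040 K
Q = 53.4750 * 2.9160 * 79.3040 = 12366.1186 W

12366.1186 W


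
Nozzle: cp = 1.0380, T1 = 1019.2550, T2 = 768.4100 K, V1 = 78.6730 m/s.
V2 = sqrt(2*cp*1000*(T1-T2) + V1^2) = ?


dT = 250.8450 K
2*cp*1000*dT = 520754.2200
V1^2 = 6189.4409
V2 = sqrt(526943.6609) = 725.9089 m/s

725.9089 m/s


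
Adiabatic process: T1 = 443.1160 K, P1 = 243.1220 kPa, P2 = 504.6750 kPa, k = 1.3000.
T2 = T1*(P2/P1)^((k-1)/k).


(k-1)/k = 0.2308
(P2/P1)^exp = 1.1836
T2 = 443.1160 * 1.1836 = 524.4626 K

524.4626 K


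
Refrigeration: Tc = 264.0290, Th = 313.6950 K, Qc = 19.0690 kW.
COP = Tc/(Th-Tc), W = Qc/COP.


COP = 264.0290 / 49.6660 = 5.3161
W = 19.0690 / 5.3161 = 3.5870 kW

COP = 5.3161, W = 3.5870 kW


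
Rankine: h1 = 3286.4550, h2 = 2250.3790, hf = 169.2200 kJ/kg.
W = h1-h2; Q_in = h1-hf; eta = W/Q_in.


W = 1036.0760 kJ/kg
Q_in = 3117.2350 kJ/kg
eta = 0.3324 = 33.2370%

eta = 33.2370%


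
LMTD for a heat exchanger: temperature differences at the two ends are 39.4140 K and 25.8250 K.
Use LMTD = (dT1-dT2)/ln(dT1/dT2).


dT1/dT2 = 1.5262
ln(dT1/dT2) = 0.4228
LMTD = 13.5890 / 0.4228 = 32.1422 K

32.1422 K


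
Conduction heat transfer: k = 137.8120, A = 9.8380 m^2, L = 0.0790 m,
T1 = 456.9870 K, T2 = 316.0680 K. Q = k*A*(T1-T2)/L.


dT = 140.9190 K
Q = 137.8120 * 9.8380 * 140.9190 / 0.0790 = 2418445.5563 W

2418445.5563 W


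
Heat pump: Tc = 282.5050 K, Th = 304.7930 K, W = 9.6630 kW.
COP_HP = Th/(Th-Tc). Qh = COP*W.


COP = 304.7930 / 22.2880 = 13.6752
Qh = 13.6752 * 9.6630 = 132.1435 kW

COP = 13.6752, Qh = 132.1435 kW


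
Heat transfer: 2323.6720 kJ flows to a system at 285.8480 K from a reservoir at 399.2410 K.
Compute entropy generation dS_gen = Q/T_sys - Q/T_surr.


dS_sys = 2323.6720/285.8480 = 8.1290 kJ/K
dS_surr = -2323.6720/399.2410 = -5.8202 kJ/K
dS_gen = 8.1290 - 5.8202 = 2.3088 kJ/K (irreversible)

dS_gen = 2.3088 kJ/K, irreversible


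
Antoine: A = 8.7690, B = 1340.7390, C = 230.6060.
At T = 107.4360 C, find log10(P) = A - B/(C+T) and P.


C+T = 338.0420
B/(C+T) = 3.9662
log10(P) = 8.7690 - 3.9662 = 4.8028
P = 10^4.8028 = 63505.2176 mmHg

63505.2176 mmHg


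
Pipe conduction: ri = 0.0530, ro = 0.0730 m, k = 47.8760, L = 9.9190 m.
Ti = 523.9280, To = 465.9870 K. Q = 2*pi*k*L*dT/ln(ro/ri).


dT = 57.9410 K
ln(ro/ri) = 0.3202
Q = 2*pi*47.8760*9.9190*57.9410 / 0.3202 = 539975.8304 W

539975.8304 W


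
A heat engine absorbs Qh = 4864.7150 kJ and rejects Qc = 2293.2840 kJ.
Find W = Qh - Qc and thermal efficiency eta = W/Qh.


W = 4864.7150 - 2293.2840 = 2571.4310 kJ
eta = 2571.4310 / 4864.7150 = 0.5286 = 52.8588%

W = 2571.4310 kJ, eta = 52.8588%


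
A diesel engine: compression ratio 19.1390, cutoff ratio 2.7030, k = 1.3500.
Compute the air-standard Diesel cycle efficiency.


r^(k-1) = 2.8098
rc^k = 3.8282
eta = 0.5622 = 56.2189%

56.2189%


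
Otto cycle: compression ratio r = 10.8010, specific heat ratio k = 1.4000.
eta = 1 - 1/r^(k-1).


r^(k-1) = 2.5905
eta = 1 - 1/2.5905 = 0.6140 = 61.3976%

61.3976%


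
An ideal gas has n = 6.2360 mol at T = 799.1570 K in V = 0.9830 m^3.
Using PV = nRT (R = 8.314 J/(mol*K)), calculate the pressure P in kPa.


P = nRT/V = 6.2360 * 8.314 * 799.1570 / 0.9830
= 41433.1769 / 0.9830 = 42149.7222 Pa = 42.1497 kPa

42.1497 kPa


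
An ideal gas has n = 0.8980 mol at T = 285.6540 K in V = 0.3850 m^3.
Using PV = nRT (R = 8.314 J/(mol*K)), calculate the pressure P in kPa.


P = nRT/V = 0.8980 * 8.314 * 285.6540 / 0.3850
= 2132.6848 / 0.3850 = 5539.4409 Pa = 5.5394 kPa

5.5394 kPa


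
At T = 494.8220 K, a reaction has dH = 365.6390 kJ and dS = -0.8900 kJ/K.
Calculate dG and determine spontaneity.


T*dS = 494.8220 * -0.8900 = -440.3916 kJ
dG = 365.6390 + 440.3916 = 806.0306 kJ (non-spontaneous)

dG = 806.0306 kJ, non-spontaneous


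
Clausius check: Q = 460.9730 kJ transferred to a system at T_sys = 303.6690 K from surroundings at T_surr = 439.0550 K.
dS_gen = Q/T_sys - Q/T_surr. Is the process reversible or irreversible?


dS_sys = 460.9730/303.6690 = 1.5180 kJ/K
dS_surr = -460.9730/439.0550 = -1.0499 kJ/K
dS_gen = 1.5180 - 1.0499 = 0.4681 kJ/K (irreversible)

dS_gen = 0.4681 kJ/K, irreversible


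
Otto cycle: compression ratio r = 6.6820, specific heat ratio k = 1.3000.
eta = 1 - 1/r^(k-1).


r^(k-1) = 1.7680
eta = 1 - 1/1.7680 = 0.4344 = 43.4376%

43.4376%


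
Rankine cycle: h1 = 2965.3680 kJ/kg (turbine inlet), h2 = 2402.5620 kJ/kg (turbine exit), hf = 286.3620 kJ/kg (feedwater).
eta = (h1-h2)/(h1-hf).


W = 562.8060 kJ/kg
Q_in = 2679.0060 kJ/kg
eta = 0.2101 = 21.0080%

eta = 21.0080%


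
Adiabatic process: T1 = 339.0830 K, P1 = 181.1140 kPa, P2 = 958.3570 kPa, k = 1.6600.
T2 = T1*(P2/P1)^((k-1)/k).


(k-1)/k = 0.3976
(P2/P1)^exp = 1.9395
T2 = 339.0830 * 1.9395 = 657.6466 K

657.6466 K


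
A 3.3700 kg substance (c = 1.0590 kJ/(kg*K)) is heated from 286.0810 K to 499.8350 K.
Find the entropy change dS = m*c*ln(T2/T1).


T2/T1 = 1.7472
ln(T2/T1) = 0.5580
dS = 3.3700 * 1.0590 * 0.5580 = 1.9914 kJ/K

1.9914 kJ/K


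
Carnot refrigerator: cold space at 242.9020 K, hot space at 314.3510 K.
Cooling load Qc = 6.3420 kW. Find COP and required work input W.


COP = 242.9020 / 71.4490 = 3.3997
W = 6.3420 / 3.3997 = 1.8655 kW

COP = 3.3997, W = 1.8655 kW


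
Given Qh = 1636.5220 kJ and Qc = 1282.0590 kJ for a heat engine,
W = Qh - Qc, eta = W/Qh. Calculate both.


W = 1636.5220 - 1282.0590 = 354.4630 kJ
eta = 354.4630 / 1636.5220 = 0.2166 = 21.6595%

W = 354.4630 kJ, eta = 21.6595%


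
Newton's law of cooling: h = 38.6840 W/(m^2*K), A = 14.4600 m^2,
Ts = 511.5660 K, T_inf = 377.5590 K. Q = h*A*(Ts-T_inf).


dT = 134.0070 K
Q = 38.6840 * 14.4600 * 134.0070 = 74959.5814 W

74959.5814 W


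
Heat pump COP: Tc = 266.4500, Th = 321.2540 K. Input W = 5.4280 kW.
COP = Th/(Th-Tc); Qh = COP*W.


COP = 321.2540 / 54.8040 = 5.8619
Qh = 5.8619 * 5.4280 = 31.8182 kW

COP = 5.8619, Qh = 31.8182 kW


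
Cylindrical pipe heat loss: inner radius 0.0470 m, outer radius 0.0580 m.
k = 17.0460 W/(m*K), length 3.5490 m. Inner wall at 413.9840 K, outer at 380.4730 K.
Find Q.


dT = 33.5110 K
ln(ro/ri) = 0.2103
Q = 2*pi*17.0460*3.5490*33.5110 / 0.2103 = 60571.1680 W

60571.1680 W


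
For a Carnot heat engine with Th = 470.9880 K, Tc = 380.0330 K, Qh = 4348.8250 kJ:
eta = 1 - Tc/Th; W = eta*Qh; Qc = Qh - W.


eta = 1 - 380.0330/470.9880 = 0.1931
W = 0.1931 * 4348.8250 = 839.8247 kJ
Qc = 4348.8250 - 839.8247 = 3509.0003 kJ

eta = 19.3115%, W = 839.8247 kJ, Qc = 3509.0003 kJ


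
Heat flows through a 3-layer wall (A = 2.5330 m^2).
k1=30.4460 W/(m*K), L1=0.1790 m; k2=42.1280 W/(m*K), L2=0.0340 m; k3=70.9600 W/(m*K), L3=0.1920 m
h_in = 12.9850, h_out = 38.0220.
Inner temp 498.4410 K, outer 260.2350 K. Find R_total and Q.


R_conv_in = 1/(12.9850*2.5330) = 0.0304
R_1 = 0.1790/(30.4460*2.5330) = 0.0023
R_2 = 0.0340/(42.1280*2.5330) = 0.0003
R_3 = 0.1920/(70.9600*2.5330) = 0.0011
R_conv_out = 1/(38.0220*2.5330) = 0.0104
R_total = 0.0445 K/W
Q = 238.2060 / 0.0445 = 5353.6052 W

R_total = 0.0445 K/W, Q = 5353.6052 W


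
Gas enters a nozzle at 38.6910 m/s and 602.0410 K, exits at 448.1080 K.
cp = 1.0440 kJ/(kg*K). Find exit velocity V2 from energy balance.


dT = 153.9330 K
2*cp*1000*dT = 321412.1040
V1^2 = 1496.9935
V2 = sqrt(322909.0975) = 568.2509 m/s

568.2509 m/s


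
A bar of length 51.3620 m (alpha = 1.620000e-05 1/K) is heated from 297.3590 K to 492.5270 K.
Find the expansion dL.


dT = 195.1680 K
dL = 1.620000e-05 * 51.3620 * 195.1680 = 0.162392 m
L_final = 51.524392 m

dL = 0.162392 m


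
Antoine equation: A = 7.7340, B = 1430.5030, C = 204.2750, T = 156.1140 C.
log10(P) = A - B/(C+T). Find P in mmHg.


C+T = 360.3890
B/(C+T) = 3.9693
log10(P) = 7.7340 - 3.9693 = 3.7647
P = 10^3.7647 = 5816.6059 mmHg

5816.6059 mmHg


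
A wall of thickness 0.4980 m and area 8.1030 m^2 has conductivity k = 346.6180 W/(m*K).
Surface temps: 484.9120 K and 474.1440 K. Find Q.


dT = 10.7680 K
Q = 346.6180 * 8.1030 * 10.7680 / 0.4980 = 60729.9125 W

60729.9125 W


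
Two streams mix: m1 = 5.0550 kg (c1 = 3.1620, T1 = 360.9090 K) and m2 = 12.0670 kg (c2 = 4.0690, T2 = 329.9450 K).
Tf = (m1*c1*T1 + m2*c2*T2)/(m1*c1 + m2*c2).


num = 21969.2420
den = 65.0845
Tf = 337.5494 K

337.5494 K


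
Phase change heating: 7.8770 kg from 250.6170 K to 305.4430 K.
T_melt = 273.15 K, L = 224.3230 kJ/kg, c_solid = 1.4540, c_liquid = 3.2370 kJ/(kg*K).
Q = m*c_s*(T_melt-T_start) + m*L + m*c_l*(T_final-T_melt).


Q1 (sensible, solid) = 7.8770 * 1.4540 * 22.5330 = 258.0740 kJ
Q2 (latent) = 7.8770 * 224.3230 = 1766.9923 kJ
Q3 (sensible, liquid) = 7.8770 * 3.2370 * 32.2930 = 823.4020 kJ
Q_total = 2848.4683 kJ

2848.4683 kJ


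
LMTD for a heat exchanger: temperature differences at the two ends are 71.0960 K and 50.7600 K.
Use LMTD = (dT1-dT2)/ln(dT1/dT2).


dT1/dT2 = 1.4006
ln(dT1/dT2) = 0.3369
LMTD = 20.3360 / 0.3369 = 60.3581 K

60.3581 K


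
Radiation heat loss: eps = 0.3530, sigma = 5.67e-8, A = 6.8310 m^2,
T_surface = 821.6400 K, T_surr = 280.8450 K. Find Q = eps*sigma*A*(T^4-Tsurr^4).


T^4 = 4.5575e+11
Tsurr^4 = 6.2211e+09
Q = 0.3530 * 5.67e-8 * 6.8310 * 4.4953e+11 = 61460.9524 W

61460.9524 W


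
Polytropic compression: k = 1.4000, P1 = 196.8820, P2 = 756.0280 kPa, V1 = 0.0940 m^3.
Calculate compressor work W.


(k-1)/k = 0.2857
(P2/P1)^exp = 1.4688
W = 3.5000 * 196.8820 * 0.0940 * (1.4688 - 1) = 30.3638 kJ

30.3638 kJ


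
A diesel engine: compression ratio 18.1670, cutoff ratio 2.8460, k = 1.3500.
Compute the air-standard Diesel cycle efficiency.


r^(k-1) = 2.7590
rc^k = 4.1041
eta = 0.5485 = 54.8539%

54.8539%


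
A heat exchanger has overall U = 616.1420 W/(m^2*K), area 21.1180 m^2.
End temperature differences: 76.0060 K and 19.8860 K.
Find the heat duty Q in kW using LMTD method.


LMTD = 41.8557 K
Q = 616.1420 * 21.1180 * 41.8557 = 544613.5636 W = 544.6136 kW

544.6136 kW


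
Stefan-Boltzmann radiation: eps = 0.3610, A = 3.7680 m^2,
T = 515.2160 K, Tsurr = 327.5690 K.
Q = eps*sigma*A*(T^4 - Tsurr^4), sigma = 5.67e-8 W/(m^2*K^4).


T^4 = 7.0462e+10
Tsurr^4 = 1.1514e+10
Q = 0.3610 * 5.67e-8 * 3.7680 * 5.8949e+10 = 4546.4879 W

4546.4879 W


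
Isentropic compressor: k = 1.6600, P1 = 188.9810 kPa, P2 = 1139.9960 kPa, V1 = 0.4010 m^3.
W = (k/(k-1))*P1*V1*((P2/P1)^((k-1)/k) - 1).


(k-1)/k = 0.3976
(P2/P1)^exp = 2.0432
W = 2.5152 * 188.9810 * 0.4010 * (2.0432 - 1) = 198.8379 kJ

198.8379 kJ


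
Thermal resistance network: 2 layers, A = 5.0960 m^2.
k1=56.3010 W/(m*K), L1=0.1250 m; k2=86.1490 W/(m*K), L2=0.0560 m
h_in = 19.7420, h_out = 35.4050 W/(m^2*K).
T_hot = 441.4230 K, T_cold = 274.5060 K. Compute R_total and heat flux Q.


R_conv_in = 1/(19.7420*5.0960) = 0.0099
R_1 = 0.1250/(56.3010*5.0960) = 0.0004
R_2 = 0.0560/(86.1490*5.0960) = 0.0001
R_conv_out = 1/(35.4050*5.0960) = 0.0055
R_total = 0.0160 K/W
Q = 166.9170 / 0.0160 = 10402.6782 W

R_total = 0.0160 K/W, Q = 10402.6782 W
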